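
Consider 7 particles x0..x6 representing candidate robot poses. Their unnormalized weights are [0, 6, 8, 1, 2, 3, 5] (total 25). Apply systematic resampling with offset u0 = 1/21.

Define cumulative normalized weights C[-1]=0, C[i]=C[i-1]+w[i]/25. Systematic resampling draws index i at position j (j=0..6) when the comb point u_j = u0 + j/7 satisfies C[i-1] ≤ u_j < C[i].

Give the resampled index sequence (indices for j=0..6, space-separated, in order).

C = [0, 6/25, 14/25, 3/5, 17/25, 4/5, 1]
j=0: u_0=1/21 ∈ [0, 6/25) → index 1
j=1: u_1=4/21 ∈ [0, 6/25) → index 1
j=2: u_2=1/3 ∈ [6/25, 14/25) → index 2
j=3: u_3=10/21 ∈ [6/25, 14/25) → index 2
j=4: u_4=13/21 ∈ [3/5, 17/25) → index 4
j=5: u_5=16/21 ∈ [17/25, 4/5) → index 5
j=6: u_6=19/21 ∈ [4/5, 1) → index 6

1 1 2 2 4 5 6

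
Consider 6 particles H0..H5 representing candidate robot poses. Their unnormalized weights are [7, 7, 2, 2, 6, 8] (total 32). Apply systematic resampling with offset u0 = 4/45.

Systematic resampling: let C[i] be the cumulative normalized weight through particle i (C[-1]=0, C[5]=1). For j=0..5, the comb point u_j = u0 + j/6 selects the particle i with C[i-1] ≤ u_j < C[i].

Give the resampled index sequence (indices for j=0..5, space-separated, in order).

C = [7/32, 7/16, 1/2, 9/16, 3/4, 1]
j=0: u_0=4/45 ∈ [0, 7/32) → index 0
j=1: u_1=23/90 ∈ [7/32, 7/16) → index 1
j=2: u_2=19/45 ∈ [7/32, 7/16) → index 1
j=3: u_3=53/90 ∈ [9/16, 3/4) → index 4
j=4: u_4=34/45 ∈ [3/4, 1) → index 5
j=5: u_5=83/90 ∈ [3/4, 1) → index 5

0 1 1 4 5 5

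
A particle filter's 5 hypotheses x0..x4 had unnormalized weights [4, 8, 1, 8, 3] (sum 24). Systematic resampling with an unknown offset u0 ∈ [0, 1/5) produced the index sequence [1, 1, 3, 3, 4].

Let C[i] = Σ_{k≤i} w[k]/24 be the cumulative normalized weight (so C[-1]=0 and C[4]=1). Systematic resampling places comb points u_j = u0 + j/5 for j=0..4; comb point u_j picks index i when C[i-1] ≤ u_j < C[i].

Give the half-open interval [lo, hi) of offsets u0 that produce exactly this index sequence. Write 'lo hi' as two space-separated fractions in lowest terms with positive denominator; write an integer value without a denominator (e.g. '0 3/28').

C = [1/6, 1/2, 13/24, 7/8, 1]
j=0 picked index 1: u0 ∈ [1/6, 1/2)
j=1 picked index 1: u0 ∈ [-1/30, 3/10)
j=2 picked index 3: u0 ∈ [17/120, 19/40)
j=3 picked index 3: u0 ∈ [-7/120, 11/40)
j=4 picked index 4: u0 ∈ [3/40, 1/5)
intersection: [1/6, 1/5)

1/6 1/5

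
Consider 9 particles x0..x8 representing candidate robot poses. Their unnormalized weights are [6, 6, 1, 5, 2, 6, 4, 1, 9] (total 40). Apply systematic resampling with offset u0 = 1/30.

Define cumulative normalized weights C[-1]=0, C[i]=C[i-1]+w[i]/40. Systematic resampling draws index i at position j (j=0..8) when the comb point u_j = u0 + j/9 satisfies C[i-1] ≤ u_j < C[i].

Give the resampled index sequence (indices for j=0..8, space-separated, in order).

0 0 1 3 4 5 6 8 8

C = [3/20, 3/10, 13/40, 9/20, 1/2, 13/20, 3/4, 31/40, 1]
j=0: u_0=1/30 ∈ [0, 3/20) → index 0
j=1: u_1=13/90 ∈ [0, 3/20) → index 0
j=2: u_2=23/90 ∈ [3/20, 3/10) → index 1
j=3: u_3=11/30 ∈ [13/40, 9/20) → index 3
j=4: u_4=43/90 ∈ [9/20, 1/2) → index 4
j=5: u_5=53/90 ∈ [1/2, 13/20) → index 5
j=6: u_6=7/10 ∈ [13/20, 3/4) → index 6
j=7: u_7=73/90 ∈ [31/40, 1) → index 8
j=8: u_8=83/90 ∈ [31/40, 1) → index 8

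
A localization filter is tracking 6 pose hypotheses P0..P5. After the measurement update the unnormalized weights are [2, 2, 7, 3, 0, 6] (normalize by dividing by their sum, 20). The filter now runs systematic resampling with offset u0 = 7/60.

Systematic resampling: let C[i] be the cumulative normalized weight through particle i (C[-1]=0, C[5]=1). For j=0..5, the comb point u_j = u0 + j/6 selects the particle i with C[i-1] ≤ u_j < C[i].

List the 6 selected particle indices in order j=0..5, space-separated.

C = [1/10, 1/5, 11/20, 7/10, 7/10, 1]
j=0: u_0=7/60 ∈ [1/10, 1/5) → index 1
j=1: u_1=17/60 ∈ [1/5, 11/20) → index 2
j=2: u_2=9/20 ∈ [1/5, 11/20) → index 2
j=3: u_3=37/60 ∈ [11/20, 7/10) → index 3
j=4: u_4=47/60 ∈ [7/10, 1) → index 5
j=5: u_5=19/20 ∈ [7/10, 1) → index 5

1 2 2 3 5 5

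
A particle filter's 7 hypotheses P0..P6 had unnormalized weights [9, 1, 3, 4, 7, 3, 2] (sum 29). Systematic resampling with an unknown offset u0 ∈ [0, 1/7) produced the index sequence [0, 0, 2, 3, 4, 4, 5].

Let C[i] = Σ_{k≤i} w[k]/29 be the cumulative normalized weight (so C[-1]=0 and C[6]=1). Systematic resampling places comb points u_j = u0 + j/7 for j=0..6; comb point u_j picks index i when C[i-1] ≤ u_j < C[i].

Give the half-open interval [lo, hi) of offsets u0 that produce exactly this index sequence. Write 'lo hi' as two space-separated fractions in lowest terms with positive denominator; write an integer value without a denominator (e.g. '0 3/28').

C = [9/29, 10/29, 13/29, 17/29, 24/29, 27/29, 1]
j=0 picked index 0: u0 ∈ [0, 9/29)
j=1 picked index 0: u0 ∈ [-1/7, 34/203)
j=2 picked index 2: u0 ∈ [12/203, 33/203)
j=3 picked index 3: u0 ∈ [4/203, 32/203)
j=4 picked index 4: u0 ∈ [3/203, 52/203)
j=5 picked index 4: u0 ∈ [-26/203, 23/203)
j=6 picked index 5: u0 ∈ [-6/203, 15/203)
intersection: [12/203, 15/203)

12/203 15/203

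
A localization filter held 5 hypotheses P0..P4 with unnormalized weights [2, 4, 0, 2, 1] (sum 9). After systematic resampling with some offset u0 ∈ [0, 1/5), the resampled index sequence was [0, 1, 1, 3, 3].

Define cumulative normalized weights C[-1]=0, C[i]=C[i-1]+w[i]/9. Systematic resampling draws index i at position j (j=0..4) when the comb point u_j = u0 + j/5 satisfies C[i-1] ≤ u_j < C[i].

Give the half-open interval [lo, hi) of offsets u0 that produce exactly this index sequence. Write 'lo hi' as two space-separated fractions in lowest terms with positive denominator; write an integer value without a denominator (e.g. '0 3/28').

C = [2/9, 2/3, 2/3, 8/9, 1]
j=0 picked index 0: u0 ∈ [0, 2/9)
j=1 picked index 1: u0 ∈ [1/45, 7/15)
j=2 picked index 1: u0 ∈ [-8/45, 4/15)
j=3 picked index 3: u0 ∈ [1/15, 13/45)
j=4 picked index 3: u0 ∈ [-2/15, 4/45)
intersection: [1/15, 4/45)

1/15 4/45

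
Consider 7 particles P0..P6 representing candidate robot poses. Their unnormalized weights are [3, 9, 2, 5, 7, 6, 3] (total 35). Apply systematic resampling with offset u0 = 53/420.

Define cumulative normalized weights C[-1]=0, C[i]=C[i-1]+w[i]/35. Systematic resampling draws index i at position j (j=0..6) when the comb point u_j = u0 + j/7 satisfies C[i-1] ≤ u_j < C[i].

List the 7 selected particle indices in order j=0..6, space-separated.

1 1 3 4 4 5 6

C = [3/35, 12/35, 2/5, 19/35, 26/35, 32/35, 1]
j=0: u_0=53/420 ∈ [3/35, 12/35) → index 1
j=1: u_1=113/420 ∈ [3/35, 12/35) → index 1
j=2: u_2=173/420 ∈ [2/5, 19/35) → index 3
j=3: u_3=233/420 ∈ [19/35, 26/35) → index 4
j=4: u_4=293/420 ∈ [19/35, 26/35) → index 4
j=5: u_5=353/420 ∈ [26/35, 32/35) → index 5
j=6: u_6=59/60 ∈ [32/35, 1) → index 6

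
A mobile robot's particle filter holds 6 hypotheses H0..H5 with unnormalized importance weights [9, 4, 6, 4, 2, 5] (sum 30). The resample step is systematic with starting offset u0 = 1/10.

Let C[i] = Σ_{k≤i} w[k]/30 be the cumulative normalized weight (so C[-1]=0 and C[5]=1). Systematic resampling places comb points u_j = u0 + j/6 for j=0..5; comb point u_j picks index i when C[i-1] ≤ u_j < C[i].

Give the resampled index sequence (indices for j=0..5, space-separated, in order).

C = [3/10, 13/30, 19/30, 23/30, 5/6, 1]
j=0: u_0=1/10 ∈ [0, 3/10) → index 0
j=1: u_1=4/15 ∈ [0, 3/10) → index 0
j=2: u_2=13/30 ∈ [13/30, 19/30) → index 2
j=3: u_3=3/5 ∈ [13/30, 19/30) → index 2
j=4: u_4=23/30 ∈ [23/30, 5/6) → index 4
j=5: u_5=14/15 ∈ [5/6, 1) → index 5

0 0 2 2 4 5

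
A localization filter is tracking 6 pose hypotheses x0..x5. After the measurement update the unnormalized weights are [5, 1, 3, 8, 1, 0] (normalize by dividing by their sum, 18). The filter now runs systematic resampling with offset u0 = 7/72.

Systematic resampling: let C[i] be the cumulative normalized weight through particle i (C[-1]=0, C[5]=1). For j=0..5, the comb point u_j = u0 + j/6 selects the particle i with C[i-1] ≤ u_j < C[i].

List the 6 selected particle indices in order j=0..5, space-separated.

C = [5/18, 1/3, 1/2, 17/18, 1, 1]
j=0: u_0=7/72 ∈ [0, 5/18) → index 0
j=1: u_1=19/72 ∈ [0, 5/18) → index 0
j=2: u_2=31/72 ∈ [1/3, 1/2) → index 2
j=3: u_3=43/72 ∈ [1/2, 17/18) → index 3
j=4: u_4=55/72 ∈ [1/2, 17/18) → index 3
j=5: u_5=67/72 ∈ [1/2, 17/18) → index 3

0 0 2 3 3 3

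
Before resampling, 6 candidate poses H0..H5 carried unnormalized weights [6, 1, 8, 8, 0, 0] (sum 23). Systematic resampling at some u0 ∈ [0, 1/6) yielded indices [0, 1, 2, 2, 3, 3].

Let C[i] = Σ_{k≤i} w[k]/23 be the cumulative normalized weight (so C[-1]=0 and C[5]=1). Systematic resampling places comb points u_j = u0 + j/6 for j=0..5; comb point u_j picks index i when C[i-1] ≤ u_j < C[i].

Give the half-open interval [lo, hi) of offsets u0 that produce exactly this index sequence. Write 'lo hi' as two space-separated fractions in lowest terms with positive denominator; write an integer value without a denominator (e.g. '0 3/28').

C = [6/23, 7/23, 15/23, 1, 1, 1]
j=0 picked index 0: u0 ∈ [0, 6/23)
j=1 picked index 1: u0 ∈ [13/138, 19/138)
j=2 picked index 2: u0 ∈ [-2/69, 22/69)
j=3 picked index 2: u0 ∈ [-9/46, 7/46)
j=4 picked index 3: u0 ∈ [-1/69, 1/3)
j=5 picked index 3: u0 ∈ [-25/138, 1/6)
intersection: [13/138, 19/138)

13/138 19/138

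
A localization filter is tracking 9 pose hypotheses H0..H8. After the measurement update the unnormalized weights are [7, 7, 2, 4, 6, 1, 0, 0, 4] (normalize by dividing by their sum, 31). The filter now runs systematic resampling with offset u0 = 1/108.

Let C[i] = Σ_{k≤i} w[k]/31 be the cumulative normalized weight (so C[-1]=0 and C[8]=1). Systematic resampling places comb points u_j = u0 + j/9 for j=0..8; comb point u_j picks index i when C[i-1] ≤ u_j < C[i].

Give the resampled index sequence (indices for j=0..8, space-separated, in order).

C = [7/31, 14/31, 16/31, 20/31, 26/31, 27/31, 27/31, 27/31, 1]
j=0: u_0=1/108 ∈ [0, 7/31) → index 0
j=1: u_1=13/108 ∈ [0, 7/31) → index 0
j=2: u_2=25/108 ∈ [7/31, 14/31) → index 1
j=3: u_3=37/108 ∈ [7/31, 14/31) → index 1
j=4: u_4=49/108 ∈ [14/31, 16/31) → index 2
j=5: u_5=61/108 ∈ [16/31, 20/31) → index 3
j=6: u_6=73/108 ∈ [20/31, 26/31) → index 4
j=7: u_7=85/108 ∈ [20/31, 26/31) → index 4
j=8: u_8=97/108 ∈ [27/31, 1) → index 8

0 0 1 1 2 3 4 4 8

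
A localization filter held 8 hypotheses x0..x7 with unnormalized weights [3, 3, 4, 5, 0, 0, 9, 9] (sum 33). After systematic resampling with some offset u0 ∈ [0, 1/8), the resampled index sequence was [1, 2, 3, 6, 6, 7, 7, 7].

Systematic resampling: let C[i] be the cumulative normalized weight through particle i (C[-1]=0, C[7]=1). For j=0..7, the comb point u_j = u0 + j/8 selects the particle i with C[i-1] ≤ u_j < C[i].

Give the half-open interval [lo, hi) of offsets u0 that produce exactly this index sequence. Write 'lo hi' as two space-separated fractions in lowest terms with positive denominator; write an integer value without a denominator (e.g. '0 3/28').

9/88 1/8

C = [1/11, 2/11, 10/33, 5/11, 5/11, 5/11, 8/11, 1]
j=0 picked index 1: u0 ∈ [1/11, 2/11)
j=1 picked index 2: u0 ∈ [5/88, 47/264)
j=2 picked index 3: u0 ∈ [7/132, 9/44)
j=3 picked index 6: u0 ∈ [7/88, 31/88)
j=4 picked index 6: u0 ∈ [-1/22, 5/22)
j=5 picked index 7: u0 ∈ [9/88, 3/8)
j=6 picked index 7: u0 ∈ [-1/44, 1/4)
j=7 picked index 7: u0 ∈ [-13/88, 1/8)
intersection: [9/88, 1/8)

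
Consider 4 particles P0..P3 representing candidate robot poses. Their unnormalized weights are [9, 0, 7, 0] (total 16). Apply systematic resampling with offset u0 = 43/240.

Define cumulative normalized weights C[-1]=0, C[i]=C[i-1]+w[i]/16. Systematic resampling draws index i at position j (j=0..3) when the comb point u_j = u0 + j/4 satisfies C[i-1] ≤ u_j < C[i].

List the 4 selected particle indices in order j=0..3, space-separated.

C = [9/16, 9/16, 1, 1]
j=0: u_0=43/240 ∈ [0, 9/16) → index 0
j=1: u_1=103/240 ∈ [0, 9/16) → index 0
j=2: u_2=163/240 ∈ [9/16, 1) → index 2
j=3: u_3=223/240 ∈ [9/16, 1) → index 2

0 0 2 2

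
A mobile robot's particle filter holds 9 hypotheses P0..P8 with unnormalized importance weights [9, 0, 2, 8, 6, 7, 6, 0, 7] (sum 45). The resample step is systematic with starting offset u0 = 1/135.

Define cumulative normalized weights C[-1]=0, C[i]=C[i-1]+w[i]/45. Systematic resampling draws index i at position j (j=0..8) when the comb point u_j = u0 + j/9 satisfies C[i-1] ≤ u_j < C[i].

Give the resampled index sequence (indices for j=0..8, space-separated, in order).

C = [1/5, 1/5, 11/45, 19/45, 5/9, 32/45, 38/45, 38/45, 1]
j=0: u_0=1/135 ∈ [0, 1/5) → index 0
j=1: u_1=16/135 ∈ [0, 1/5) → index 0
j=2: u_2=31/135 ∈ [1/5, 11/45) → index 2
j=3: u_3=46/135 ∈ [11/45, 19/45) → index 3
j=4: u_4=61/135 ∈ [19/45, 5/9) → index 4
j=5: u_5=76/135 ∈ [5/9, 32/45) → index 5
j=6: u_6=91/135 ∈ [5/9, 32/45) → index 5
j=7: u_7=106/135 ∈ [32/45, 38/45) → index 6
j=8: u_8=121/135 ∈ [38/45, 1) → index 8

0 0 2 3 4 5 5 6 8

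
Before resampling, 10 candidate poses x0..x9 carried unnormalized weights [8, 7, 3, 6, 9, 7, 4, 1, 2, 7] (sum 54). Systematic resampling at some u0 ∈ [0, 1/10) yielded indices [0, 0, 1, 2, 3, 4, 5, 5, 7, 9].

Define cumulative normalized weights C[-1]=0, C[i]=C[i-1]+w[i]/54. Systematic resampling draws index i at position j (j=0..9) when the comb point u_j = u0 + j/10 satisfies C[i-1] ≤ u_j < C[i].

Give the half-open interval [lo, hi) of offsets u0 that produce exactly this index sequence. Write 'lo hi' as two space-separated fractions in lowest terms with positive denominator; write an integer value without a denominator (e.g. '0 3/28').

2/135 1/30

C = [4/27, 5/18, 1/3, 4/9, 11/18, 20/27, 22/27, 5/6, 47/54, 1]
j=0 picked index 0: u0 ∈ [0, 4/27)
j=1 picked index 0: u0 ∈ [-1/10, 13/270)
j=2 picked index 1: u0 ∈ [-7/135, 7/90)
j=3 picked index 2: u0 ∈ [-1/45, 1/30)
j=4 picked index 3: u0 ∈ [-1/15, 2/45)
j=5 picked index 4: u0 ∈ [-1/18, 1/9)
j=6 picked index 5: u0 ∈ [1/90, 19/135)
j=7 picked index 5: u0 ∈ [-4/45, 11/270)
j=8 picked index 7: u0 ∈ [2/135, 1/30)
j=9 picked index 9: u0 ∈ [-4/135, 1/10)
intersection: [2/135, 1/30)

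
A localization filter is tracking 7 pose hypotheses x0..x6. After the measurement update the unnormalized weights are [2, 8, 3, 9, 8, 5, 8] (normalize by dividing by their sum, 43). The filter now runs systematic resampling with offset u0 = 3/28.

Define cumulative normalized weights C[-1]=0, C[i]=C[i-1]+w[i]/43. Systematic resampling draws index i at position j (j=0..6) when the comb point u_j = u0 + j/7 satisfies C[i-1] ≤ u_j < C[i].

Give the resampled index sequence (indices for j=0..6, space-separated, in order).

1 2 3 4 4 6 6

C = [2/43, 10/43, 13/43, 22/43, 30/43, 35/43, 1]
j=0: u_0=3/28 ∈ [2/43, 10/43) → index 1
j=1: u_1=1/4 ∈ [10/43, 13/43) → index 2
j=2: u_2=11/28 ∈ [13/43, 22/43) → index 3
j=3: u_3=15/28 ∈ [22/43, 30/43) → index 4
j=4: u_4=19/28 ∈ [22/43, 30/43) → index 4
j=5: u_5=23/28 ∈ [35/43, 1) → index 6
j=6: u_6=27/28 ∈ [35/43, 1) → index 6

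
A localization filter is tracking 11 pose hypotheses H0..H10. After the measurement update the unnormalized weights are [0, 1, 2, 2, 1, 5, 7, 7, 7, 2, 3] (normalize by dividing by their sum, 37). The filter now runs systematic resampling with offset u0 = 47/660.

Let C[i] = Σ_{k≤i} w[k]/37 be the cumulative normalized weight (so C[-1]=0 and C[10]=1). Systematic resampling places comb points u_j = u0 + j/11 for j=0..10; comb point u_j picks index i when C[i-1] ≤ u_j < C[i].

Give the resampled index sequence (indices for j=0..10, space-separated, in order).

C = [0, 1/37, 3/37, 5/37, 6/37, 11/37, 18/37, 25/37, 32/37, 34/37, 1]
j=0: u_0=47/660 ∈ [1/37, 3/37) → index 2
j=1: u_1=107/660 ∈ [5/37, 6/37) → index 4
j=2: u_2=167/660 ∈ [6/37, 11/37) → index 5
j=3: u_3=227/660 ∈ [11/37, 18/37) → index 6
j=4: u_4=287/660 ∈ [11/37, 18/37) → index 6
j=5: u_5=347/660 ∈ [18/37, 25/37) → index 7
j=6: u_6=37/60 ∈ [18/37, 25/37) → index 7
j=7: u_7=467/660 ∈ [25/37, 32/37) → index 8
j=8: u_8=527/660 ∈ [25/37, 32/37) → index 8
j=9: u_9=587/660 ∈ [32/37, 34/37) → index 9
j=10: u_10=647/660 ∈ [34/37, 1) → index 10

2 4 5 6 6 7 7 8 8 9 10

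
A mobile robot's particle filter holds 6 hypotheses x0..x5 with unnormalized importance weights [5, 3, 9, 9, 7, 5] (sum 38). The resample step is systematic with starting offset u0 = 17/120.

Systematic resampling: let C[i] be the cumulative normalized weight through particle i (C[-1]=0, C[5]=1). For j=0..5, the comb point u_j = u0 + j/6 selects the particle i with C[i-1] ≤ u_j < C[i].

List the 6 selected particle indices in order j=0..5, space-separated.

C = [5/38, 4/19, 17/38, 13/19, 33/38, 1]
j=0: u_0=17/120 ∈ [5/38, 4/19) → index 1
j=1: u_1=37/120 ∈ [4/19, 17/38) → index 2
j=2: u_2=19/40 ∈ [17/38, 13/19) → index 3
j=3: u_3=77/120 ∈ [17/38, 13/19) → index 3
j=4: u_4=97/120 ∈ [13/19, 33/38) → index 4
j=5: u_5=39/40 ∈ [33/38, 1) → index 5

1 2 3 3 4 5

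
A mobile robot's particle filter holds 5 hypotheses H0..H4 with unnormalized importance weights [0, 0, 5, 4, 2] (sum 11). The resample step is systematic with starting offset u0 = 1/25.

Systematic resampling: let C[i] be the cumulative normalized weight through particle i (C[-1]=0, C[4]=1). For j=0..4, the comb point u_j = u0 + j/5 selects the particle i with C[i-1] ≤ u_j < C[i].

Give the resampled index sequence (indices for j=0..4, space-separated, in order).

2 2 2 3 4

C = [0, 0, 5/11, 9/11, 1]
j=0: u_0=1/25 ∈ [0, 5/11) → index 2
j=1: u_1=6/25 ∈ [0, 5/11) → index 2
j=2: u_2=11/25 ∈ [0, 5/11) → index 2
j=3: u_3=16/25 ∈ [5/11, 9/11) → index 3
j=4: u_4=21/25 ∈ [9/11, 1) → index 4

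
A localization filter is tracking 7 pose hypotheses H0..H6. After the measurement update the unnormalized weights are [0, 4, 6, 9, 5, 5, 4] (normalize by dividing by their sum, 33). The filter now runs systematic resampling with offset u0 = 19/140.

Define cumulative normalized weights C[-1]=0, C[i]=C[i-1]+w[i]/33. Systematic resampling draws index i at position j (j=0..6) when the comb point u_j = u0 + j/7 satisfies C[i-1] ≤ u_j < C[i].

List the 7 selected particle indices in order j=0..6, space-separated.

2 2 3 3 4 5 6

C = [0, 4/33, 10/33, 19/33, 8/11, 29/33, 1]
j=0: u_0=19/140 ∈ [4/33, 10/33) → index 2
j=1: u_1=39/140 ∈ [4/33, 10/33) → index 2
j=2: u_2=59/140 ∈ [10/33, 19/33) → index 3
j=3: u_3=79/140 ∈ [10/33, 19/33) → index 3
j=4: u_4=99/140 ∈ [19/33, 8/11) → index 4
j=5: u_5=17/20 ∈ [8/11, 29/33) → index 5
j=6: u_6=139/140 ∈ [29/33, 1) → index 6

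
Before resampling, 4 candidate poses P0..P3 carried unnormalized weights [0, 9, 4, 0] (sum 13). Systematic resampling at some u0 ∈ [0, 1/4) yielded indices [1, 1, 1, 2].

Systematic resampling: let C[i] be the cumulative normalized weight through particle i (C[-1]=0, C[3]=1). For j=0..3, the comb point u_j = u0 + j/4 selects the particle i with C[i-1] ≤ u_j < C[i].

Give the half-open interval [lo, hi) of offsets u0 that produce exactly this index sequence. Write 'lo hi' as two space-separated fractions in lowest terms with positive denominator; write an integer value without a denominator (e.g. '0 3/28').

C = [0, 9/13, 1, 1]
j=0 picked index 1: u0 ∈ [0, 9/13)
j=1 picked index 1: u0 ∈ [-1/4, 23/52)
j=2 picked index 1: u0 ∈ [-1/2, 5/26)
j=3 picked index 2: u0 ∈ [-3/52, 1/4)
intersection: [0, 5/26)

0 5/26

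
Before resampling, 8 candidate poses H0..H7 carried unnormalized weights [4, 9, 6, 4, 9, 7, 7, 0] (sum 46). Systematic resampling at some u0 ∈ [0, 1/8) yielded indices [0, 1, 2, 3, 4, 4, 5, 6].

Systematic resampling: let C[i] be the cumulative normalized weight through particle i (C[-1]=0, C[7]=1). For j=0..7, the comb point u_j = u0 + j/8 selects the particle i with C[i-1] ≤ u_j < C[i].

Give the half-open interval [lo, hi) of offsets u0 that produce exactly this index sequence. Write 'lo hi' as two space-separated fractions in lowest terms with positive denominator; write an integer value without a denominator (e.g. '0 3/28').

C = [2/23, 13/46, 19/46, 1/2, 16/23, 39/46, 1, 1]
j=0 picked index 0: u0 ∈ [0, 2/23)
j=1 picked index 1: u0 ∈ [-7/184, 29/184)
j=2 picked index 2: u0 ∈ [3/92, 15/92)
j=3 picked index 3: u0 ∈ [7/184, 1/8)
j=4 picked index 4: u0 ∈ [0, 9/46)
j=5 picked index 4: u0 ∈ [-1/8, 13/184)
j=6 picked index 5: u0 ∈ [-5/92, 9/92)
j=7 picked index 6: u0 ∈ [-5/184, 1/8)
intersection: [7/184, 13/184)

7/184 13/184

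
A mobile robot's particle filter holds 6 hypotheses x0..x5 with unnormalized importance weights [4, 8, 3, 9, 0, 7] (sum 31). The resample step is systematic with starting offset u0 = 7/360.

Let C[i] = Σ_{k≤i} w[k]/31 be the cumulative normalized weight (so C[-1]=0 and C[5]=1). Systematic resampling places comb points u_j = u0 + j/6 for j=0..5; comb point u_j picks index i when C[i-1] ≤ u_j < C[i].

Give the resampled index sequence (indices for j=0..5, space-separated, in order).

C = [4/31, 12/31, 15/31, 24/31, 24/31, 1]
j=0: u_0=7/360 ∈ [0, 4/31) → index 0
j=1: u_1=67/360 ∈ [4/31, 12/31) → index 1
j=2: u_2=127/360 ∈ [4/31, 12/31) → index 1
j=3: u_3=187/360 ∈ [15/31, 24/31) → index 3
j=4: u_4=247/360 ∈ [15/31, 24/31) → index 3
j=5: u_5=307/360 ∈ [24/31, 1) → index 5

0 1 1 3 3 5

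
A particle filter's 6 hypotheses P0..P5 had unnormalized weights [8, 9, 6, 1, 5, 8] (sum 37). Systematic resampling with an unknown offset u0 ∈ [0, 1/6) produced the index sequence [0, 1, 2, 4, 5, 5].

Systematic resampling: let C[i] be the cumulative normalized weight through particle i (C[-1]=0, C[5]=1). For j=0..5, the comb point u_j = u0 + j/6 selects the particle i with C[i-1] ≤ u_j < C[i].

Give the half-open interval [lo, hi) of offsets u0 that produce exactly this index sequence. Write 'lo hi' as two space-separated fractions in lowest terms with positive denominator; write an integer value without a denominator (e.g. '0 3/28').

C = [8/37, 17/37, 23/37, 24/37, 29/37, 1]
j=0 picked index 0: u0 ∈ [0, 8/37)
j=1 picked index 1: u0 ∈ [11/222, 65/222)
j=2 picked index 2: u0 ∈ [14/111, 32/111)
j=3 picked index 4: u0 ∈ [11/74, 21/74)
j=4 picked index 5: u0 ∈ [13/111, 1/3)
j=5 picked index 5: u0 ∈ [-11/222, 1/6)
intersection: [11/74, 1/6)

11/74 1/6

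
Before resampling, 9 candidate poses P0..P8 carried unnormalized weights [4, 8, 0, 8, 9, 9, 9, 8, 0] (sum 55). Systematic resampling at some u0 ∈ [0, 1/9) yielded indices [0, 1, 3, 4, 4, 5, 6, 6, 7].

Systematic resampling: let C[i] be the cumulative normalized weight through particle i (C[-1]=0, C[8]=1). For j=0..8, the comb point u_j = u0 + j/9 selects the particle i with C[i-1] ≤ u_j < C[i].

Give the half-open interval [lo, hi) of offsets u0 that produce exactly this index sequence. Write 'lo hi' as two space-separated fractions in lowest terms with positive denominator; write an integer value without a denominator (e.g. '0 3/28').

1/33 4/55

C = [4/55, 12/55, 12/55, 4/11, 29/55, 38/55, 47/55, 1, 1]
j=0 picked index 0: u0 ∈ [0, 4/55)
j=1 picked index 1: u0 ∈ [-19/495, 53/495)
j=2 picked index 3: u0 ∈ [-2/495, 14/99)
j=3 picked index 4: u0 ∈ [1/33, 32/165)
j=4 picked index 4: u0 ∈ [-8/99, 41/495)
j=5 picked index 5: u0 ∈ [-14/495, 67/495)
j=6 picked index 6: u0 ∈ [4/165, 31/165)
j=7 picked index 6: u0 ∈ [-43/495, 38/495)
j=8 picked index 7: u0 ∈ [-17/495, 1/9)
intersection: [1/33, 4/55)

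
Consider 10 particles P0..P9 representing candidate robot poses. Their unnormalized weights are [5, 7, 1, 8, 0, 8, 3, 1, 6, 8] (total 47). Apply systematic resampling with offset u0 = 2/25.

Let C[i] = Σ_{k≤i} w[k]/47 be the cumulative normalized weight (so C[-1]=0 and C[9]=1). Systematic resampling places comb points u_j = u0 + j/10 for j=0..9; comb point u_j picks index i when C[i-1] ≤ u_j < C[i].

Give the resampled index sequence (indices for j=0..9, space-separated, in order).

C = [5/47, 12/47, 13/47, 21/47, 21/47, 29/47, 32/47, 33/47, 39/47, 1]
j=0: u_0=2/25 ∈ [0, 5/47) → index 0
j=1: u_1=9/50 ∈ [5/47, 12/47) → index 1
j=2: u_2=7/25 ∈ [13/47, 21/47) → index 3
j=3: u_3=19/50 ∈ [13/47, 21/47) → index 3
j=4: u_4=12/25 ∈ [21/47, 29/47) → index 5
j=5: u_5=29/50 ∈ [21/47, 29/47) → index 5
j=6: u_6=17/25 ∈ [29/47, 32/47) → index 6
j=7: u_7=39/50 ∈ [33/47, 39/47) → index 8
j=8: u_8=22/25 ∈ [39/47, 1) → index 9
j=9: u_9=49/50 ∈ [39/47, 1) → index 9

0 1 3 3 5 5 6 8 9 9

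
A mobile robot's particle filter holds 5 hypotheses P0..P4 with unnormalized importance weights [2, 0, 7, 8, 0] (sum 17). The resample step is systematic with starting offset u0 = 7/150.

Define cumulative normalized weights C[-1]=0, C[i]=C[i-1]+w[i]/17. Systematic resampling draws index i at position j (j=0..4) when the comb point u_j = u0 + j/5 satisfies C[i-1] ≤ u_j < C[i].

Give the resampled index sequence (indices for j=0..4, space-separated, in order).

C = [2/17, 2/17, 9/17, 1, 1]
j=0: u_0=7/150 ∈ [0, 2/17) → index 0
j=1: u_1=37/150 ∈ [2/17, 9/17) → index 2
j=2: u_2=67/150 ∈ [2/17, 9/17) → index 2
j=3: u_3=97/150 ∈ [9/17, 1) → index 3
j=4: u_4=127/150 ∈ [9/17, 1) → index 3

0 2 2 3 3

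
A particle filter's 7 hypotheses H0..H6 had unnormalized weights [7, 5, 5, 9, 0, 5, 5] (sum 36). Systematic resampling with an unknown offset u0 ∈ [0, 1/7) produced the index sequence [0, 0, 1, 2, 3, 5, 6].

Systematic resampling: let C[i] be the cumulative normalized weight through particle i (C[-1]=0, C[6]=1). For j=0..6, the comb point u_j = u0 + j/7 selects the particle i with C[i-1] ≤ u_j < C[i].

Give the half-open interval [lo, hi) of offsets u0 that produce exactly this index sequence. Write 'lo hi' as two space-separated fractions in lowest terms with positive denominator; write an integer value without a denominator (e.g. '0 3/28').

C = [7/36, 1/3, 17/36, 13/18, 13/18, 31/36, 1]
j=0 picked index 0: u0 ∈ [0, 7/36)
j=1 picked index 0: u0 ∈ [-1/7, 13/252)
j=2 picked index 1: u0 ∈ [-23/252, 1/21)
j=3 picked index 2: u0 ∈ [-2/21, 11/252)
j=4 picked index 3: u0 ∈ [-25/252, 19/126)
j=5 picked index 5: u0 ∈ [1/126, 37/252)
j=6 picked index 6: u0 ∈ [1/252, 1/7)
intersection: [1/126, 11/252)

1/126 11/252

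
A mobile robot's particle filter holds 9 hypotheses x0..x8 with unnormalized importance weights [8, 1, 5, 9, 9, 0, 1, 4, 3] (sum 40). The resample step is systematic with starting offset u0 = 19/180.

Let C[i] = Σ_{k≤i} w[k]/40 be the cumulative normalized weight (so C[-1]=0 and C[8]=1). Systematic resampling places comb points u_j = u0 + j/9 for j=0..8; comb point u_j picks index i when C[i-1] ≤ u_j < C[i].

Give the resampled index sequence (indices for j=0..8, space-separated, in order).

0 1 2 3 3 4 4 7 8

C = [1/5, 9/40, 7/20, 23/40, 4/5, 4/5, 33/40, 37/40, 1]
j=0: u_0=19/180 ∈ [0, 1/5) → index 0
j=1: u_1=13/60 ∈ [1/5, 9/40) → index 1
j=2: u_2=59/180 ∈ [9/40, 7/20) → index 2
j=3: u_3=79/180 ∈ [7/20, 23/40) → index 3
j=4: u_4=11/20 ∈ [7/20, 23/40) → index 3
j=5: u_5=119/180 ∈ [23/40, 4/5) → index 4
j=6: u_6=139/180 ∈ [23/40, 4/5) → index 4
j=7: u_7=53/60 ∈ [33/40, 37/40) → index 7
j=8: u_8=179/180 ∈ [37/40, 1) → index 8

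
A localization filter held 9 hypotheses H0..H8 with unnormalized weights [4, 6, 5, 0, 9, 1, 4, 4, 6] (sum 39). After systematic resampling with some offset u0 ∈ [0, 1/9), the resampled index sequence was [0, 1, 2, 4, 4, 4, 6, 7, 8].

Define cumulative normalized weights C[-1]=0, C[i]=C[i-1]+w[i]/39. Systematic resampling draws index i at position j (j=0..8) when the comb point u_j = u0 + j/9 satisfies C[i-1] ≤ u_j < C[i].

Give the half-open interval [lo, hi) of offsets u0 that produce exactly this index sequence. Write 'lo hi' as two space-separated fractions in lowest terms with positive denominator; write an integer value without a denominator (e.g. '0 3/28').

2/39 7/117

C = [4/39, 10/39, 5/13, 5/13, 8/13, 25/39, 29/39, 11/13, 1]
j=0 picked index 0: u0 ∈ [0, 4/39)
j=1 picked index 1: u0 ∈ [-1/117, 17/117)
j=2 picked index 2: u0 ∈ [4/117, 19/117)
j=3 picked index 4: u0 ∈ [2/39, 11/39)
j=4 picked index 4: u0 ∈ [-7/117, 20/117)
j=5 picked index 4: u0 ∈ [-20/117, 7/117)
j=6 picked index 6: u0 ∈ [-1/39, 1/13)
j=7 picked index 7: u0 ∈ [-4/117, 8/117)
j=8 picked index 8: u0 ∈ [-5/117, 1/9)
intersection: [2/39, 7/117)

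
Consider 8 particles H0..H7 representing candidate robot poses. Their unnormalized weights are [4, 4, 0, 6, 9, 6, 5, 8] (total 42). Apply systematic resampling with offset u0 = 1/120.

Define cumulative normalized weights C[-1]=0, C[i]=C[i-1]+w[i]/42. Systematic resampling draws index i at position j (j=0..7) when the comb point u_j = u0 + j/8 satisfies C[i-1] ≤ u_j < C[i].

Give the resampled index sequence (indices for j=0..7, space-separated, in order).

0 1 3 4 4 5 6 7

C = [2/21, 4/21, 4/21, 1/3, 23/42, 29/42, 17/21, 1]
j=0: u_0=1/120 ∈ [0, 2/21) → index 0
j=1: u_1=2/15 ∈ [2/21, 4/21) → index 1
j=2: u_2=31/120 ∈ [4/21, 1/3) → index 3
j=3: u_3=23/60 ∈ [1/3, 23/42) → index 4
j=4: u_4=61/120 ∈ [1/3, 23/42) → index 4
j=5: u_5=19/30 ∈ [23/42, 29/42) → index 5
j=6: u_6=91/120 ∈ [29/42, 17/21) → index 6
j=7: u_7=53/60 ∈ [17/21, 1) → index 7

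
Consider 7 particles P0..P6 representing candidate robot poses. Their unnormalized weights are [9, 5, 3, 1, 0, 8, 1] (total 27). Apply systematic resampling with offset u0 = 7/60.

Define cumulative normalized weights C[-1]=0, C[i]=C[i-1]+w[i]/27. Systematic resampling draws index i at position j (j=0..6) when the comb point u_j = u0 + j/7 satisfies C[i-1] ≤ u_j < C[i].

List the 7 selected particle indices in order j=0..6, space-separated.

0 0 1 2 5 5 6

C = [1/3, 14/27, 17/27, 2/3, 2/3, 26/27, 1]
j=0: u_0=7/60 ∈ [0, 1/3) → index 0
j=1: u_1=109/420 ∈ [0, 1/3) → index 0
j=2: u_2=169/420 ∈ [1/3, 14/27) → index 1
j=3: u_3=229/420 ∈ [14/27, 17/27) → index 2
j=4: u_4=289/420 ∈ [2/3, 26/27) → index 5
j=5: u_5=349/420 ∈ [2/3, 26/27) → index 5
j=6: u_6=409/420 ∈ [26/27, 1) → index 6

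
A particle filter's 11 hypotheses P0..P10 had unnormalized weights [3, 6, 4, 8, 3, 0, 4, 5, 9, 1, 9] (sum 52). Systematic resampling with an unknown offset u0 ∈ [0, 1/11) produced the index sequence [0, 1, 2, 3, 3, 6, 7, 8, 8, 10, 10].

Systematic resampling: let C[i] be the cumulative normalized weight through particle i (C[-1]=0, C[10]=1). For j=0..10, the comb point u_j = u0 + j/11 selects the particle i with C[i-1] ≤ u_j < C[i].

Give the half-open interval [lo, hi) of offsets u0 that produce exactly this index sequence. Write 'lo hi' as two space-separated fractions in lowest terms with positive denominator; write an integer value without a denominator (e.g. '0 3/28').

5/572 23/572

C = [3/52, 9/52, 1/4, 21/52, 6/13, 6/13, 7/13, 33/52, 21/26, 43/52, 1]
j=0 picked index 0: u0 ∈ [0, 3/52)
j=1 picked index 1: u0 ∈ [-19/572, 47/572)
j=2 picked index 2: u0 ∈ [-5/572, 3/44)
j=3 picked index 3: u0 ∈ [-1/44, 75/572)
j=4 picked index 3: u0 ∈ [-5/44, 23/572)
j=5 picked index 6: u0 ∈ [1/143, 12/143)
j=6 picked index 7: u0 ∈ [-1/143, 51/572)
j=7 picked index 8: u0 ∈ [-1/572, 49/286)
j=8 picked index 8: u0 ∈ [-53/572, 23/286)
j=9 picked index 10: u0 ∈ [5/572, 2/11)
j=10 picked index 10: u0 ∈ [-47/572, 1/11)
intersection: [5/572, 23/572)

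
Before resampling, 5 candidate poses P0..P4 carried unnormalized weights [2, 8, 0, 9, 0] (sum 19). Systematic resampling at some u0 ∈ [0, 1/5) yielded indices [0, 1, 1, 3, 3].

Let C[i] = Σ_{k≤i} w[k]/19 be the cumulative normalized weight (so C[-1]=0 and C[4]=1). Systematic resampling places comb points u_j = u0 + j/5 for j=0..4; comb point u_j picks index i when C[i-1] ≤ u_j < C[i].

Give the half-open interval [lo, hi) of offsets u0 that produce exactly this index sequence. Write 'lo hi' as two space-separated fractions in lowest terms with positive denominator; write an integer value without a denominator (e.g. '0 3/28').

C = [2/19, 10/19, 10/19, 1, 1]
j=0 picked index 0: u0 ∈ [0, 2/19)
j=1 picked index 1: u0 ∈ [-9/95, 31/95)
j=2 picked index 1: u0 ∈ [-28/95, 12/95)
j=3 picked index 3: u0 ∈ [-7/95, 2/5)
j=4 picked index 3: u0 ∈ [-26/95, 1/5)
intersection: [0, 2/19)

0 2/19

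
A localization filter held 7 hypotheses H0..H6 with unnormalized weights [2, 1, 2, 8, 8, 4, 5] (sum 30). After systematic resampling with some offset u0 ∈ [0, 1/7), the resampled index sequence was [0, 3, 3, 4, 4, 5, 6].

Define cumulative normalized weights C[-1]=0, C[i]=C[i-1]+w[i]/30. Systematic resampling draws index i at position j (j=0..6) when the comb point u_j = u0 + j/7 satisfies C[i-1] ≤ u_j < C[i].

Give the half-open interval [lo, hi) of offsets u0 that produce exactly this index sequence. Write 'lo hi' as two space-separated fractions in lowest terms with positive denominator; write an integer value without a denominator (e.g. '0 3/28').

1/42 1/15

C = [1/15, 1/10, 1/6, 13/30, 7/10, 5/6, 1]
j=0 picked index 0: u0 ∈ [0, 1/15)
j=1 picked index 3: u0 ∈ [1/42, 61/210)
j=2 picked index 3: u0 ∈ [-5/42, 31/210)
j=3 picked index 4: u0 ∈ [1/210, 19/70)
j=4 picked index 4: u0 ∈ [-29/210, 9/70)
j=5 picked index 5: u0 ∈ [-1/70, 5/42)
j=6 picked index 6: u0 ∈ [-1/42, 1/7)
intersection: [1/42, 1/15)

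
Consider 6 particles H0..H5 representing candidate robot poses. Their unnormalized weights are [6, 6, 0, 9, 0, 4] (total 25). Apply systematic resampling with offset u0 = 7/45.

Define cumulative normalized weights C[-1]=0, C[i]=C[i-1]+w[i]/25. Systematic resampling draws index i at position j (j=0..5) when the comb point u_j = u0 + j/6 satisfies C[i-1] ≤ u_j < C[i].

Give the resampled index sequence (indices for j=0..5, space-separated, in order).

0 1 3 3 3 5

C = [6/25, 12/25, 12/25, 21/25, 21/25, 1]
j=0: u_0=7/45 ∈ [0, 6/25) → index 0
j=1: u_1=29/90 ∈ [6/25, 12/25) → index 1
j=2: u_2=22/45 ∈ [12/25, 21/25) → index 3
j=3: u_3=59/90 ∈ [12/25, 21/25) → index 3
j=4: u_4=37/45 ∈ [12/25, 21/25) → index 3
j=5: u_5=89/90 ∈ [21/25, 1) → index 5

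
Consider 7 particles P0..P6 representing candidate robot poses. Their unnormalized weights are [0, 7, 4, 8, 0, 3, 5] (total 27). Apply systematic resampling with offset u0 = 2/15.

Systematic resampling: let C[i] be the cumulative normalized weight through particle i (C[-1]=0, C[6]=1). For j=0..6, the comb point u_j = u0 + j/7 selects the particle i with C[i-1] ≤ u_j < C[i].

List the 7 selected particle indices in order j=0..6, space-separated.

C = [0, 7/27, 11/27, 19/27, 19/27, 22/27, 1]
j=0: u_0=2/15 ∈ [0, 7/27) → index 1
j=1: u_1=29/105 ∈ [7/27, 11/27) → index 2
j=2: u_2=44/105 ∈ [11/27, 19/27) → index 3
j=3: u_3=59/105 ∈ [11/27, 19/27) → index 3
j=4: u_4=74/105 ∈ [19/27, 22/27) → index 5
j=5: u_5=89/105 ∈ [22/27, 1) → index 6
j=6: u_6=104/105 ∈ [22/27, 1) → index 6

1 2 3 3 5 6 6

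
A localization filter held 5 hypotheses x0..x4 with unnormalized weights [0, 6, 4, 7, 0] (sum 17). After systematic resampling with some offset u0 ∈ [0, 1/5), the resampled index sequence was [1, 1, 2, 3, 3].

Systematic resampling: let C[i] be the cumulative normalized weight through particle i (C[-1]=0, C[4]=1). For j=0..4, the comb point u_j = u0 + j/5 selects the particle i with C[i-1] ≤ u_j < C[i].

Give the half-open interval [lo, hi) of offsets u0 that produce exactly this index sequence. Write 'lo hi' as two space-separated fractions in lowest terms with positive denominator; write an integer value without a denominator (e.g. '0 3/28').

0 13/85

C = [0, 6/17, 10/17, 1, 1]
j=0 picked index 1: u0 ∈ [0, 6/17)
j=1 picked index 1: u0 ∈ [-1/5, 13/85)
j=2 picked index 2: u0 ∈ [-4/85, 16/85)
j=3 picked index 3: u0 ∈ [-1/85, 2/5)
j=4 picked index 3: u0 ∈ [-18/85, 1/5)
intersection: [0, 13/85)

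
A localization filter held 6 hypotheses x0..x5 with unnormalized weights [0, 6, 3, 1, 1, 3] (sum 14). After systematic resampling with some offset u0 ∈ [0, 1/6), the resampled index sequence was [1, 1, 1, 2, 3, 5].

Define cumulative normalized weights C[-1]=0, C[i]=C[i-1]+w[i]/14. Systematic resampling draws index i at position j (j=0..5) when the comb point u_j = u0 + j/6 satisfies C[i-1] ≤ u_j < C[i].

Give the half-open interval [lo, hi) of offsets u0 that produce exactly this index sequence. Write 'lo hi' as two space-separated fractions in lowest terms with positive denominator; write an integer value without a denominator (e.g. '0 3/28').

C = [0, 3/7, 9/14, 5/7, 11/14, 1]
j=0 picked index 1: u0 ∈ [0, 3/7)
j=1 picked index 1: u0 ∈ [-1/6, 11/42)
j=2 picked index 1: u0 ∈ [-1/3, 2/21)
j=3 picked index 2: u0 ∈ [-1/14, 1/7)
j=4 picked index 3: u0 ∈ [-1/42, 1/21)
j=5 picked index 5: u0 ∈ [-1/21, 1/6)
intersection: [0, 1/21)

0 1/21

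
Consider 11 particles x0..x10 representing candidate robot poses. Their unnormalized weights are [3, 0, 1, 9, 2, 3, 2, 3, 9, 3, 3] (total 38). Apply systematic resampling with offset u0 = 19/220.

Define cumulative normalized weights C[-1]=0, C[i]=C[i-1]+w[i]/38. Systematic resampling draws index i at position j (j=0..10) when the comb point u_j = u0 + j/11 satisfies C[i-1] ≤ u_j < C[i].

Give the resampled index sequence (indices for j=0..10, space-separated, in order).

C = [3/38, 3/38, 2/19, 13/38, 15/38, 9/19, 10/19, 23/38, 16/19, 35/38, 1]
j=0: u_0=19/220 ∈ [3/38, 2/19) → index 2
j=1: u_1=39/220 ∈ [2/19, 13/38) → index 3
j=2: u_2=59/220 ∈ [2/19, 13/38) → index 3
j=3: u_3=79/220 ∈ [13/38, 15/38) → index 4
j=4: u_4=9/20 ∈ [15/38, 9/19) → index 5
j=5: u_5=119/220 ∈ [10/19, 23/38) → index 7
j=6: u_6=139/220 ∈ [23/38, 16/19) → index 8
j=7: u_7=159/220 ∈ [23/38, 16/19) → index 8
j=8: u_8=179/220 ∈ [23/38, 16/19) → index 8
j=9: u_9=199/220 ∈ [16/19, 35/38) → index 9
j=10: u_10=219/220 ∈ [35/38, 1) → index 10

2 3 3 4 5 7 8 8 8 9 10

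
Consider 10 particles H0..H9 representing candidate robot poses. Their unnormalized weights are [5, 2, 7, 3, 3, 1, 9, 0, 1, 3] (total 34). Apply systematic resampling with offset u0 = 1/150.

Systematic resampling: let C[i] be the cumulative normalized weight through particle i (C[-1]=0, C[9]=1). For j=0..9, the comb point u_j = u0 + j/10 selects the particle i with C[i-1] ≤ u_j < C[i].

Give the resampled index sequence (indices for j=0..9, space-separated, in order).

C = [5/34, 7/34, 7/17, 1/2, 10/17, 21/34, 15/17, 15/17, 31/34, 1]
j=0: u_0=1/150 ∈ [0, 5/34) → index 0
j=1: u_1=8/75 ∈ [0, 5/34) → index 0
j=2: u_2=31/150 ∈ [7/34, 7/17) → index 2
j=3: u_3=23/75 ∈ [7/34, 7/17) → index 2
j=4: u_4=61/150 ∈ [7/34, 7/17) → index 2
j=5: u_5=38/75 ∈ [1/2, 10/17) → index 4
j=6: u_6=91/150 ∈ [10/17, 21/34) → index 5
j=7: u_7=53/75 ∈ [21/34, 15/17) → index 6
j=8: u_8=121/150 ∈ [21/34, 15/17) → index 6
j=9: u_9=68/75 ∈ [15/17, 31/34) → index 8

0 0 2 2 2 4 5 6 6 8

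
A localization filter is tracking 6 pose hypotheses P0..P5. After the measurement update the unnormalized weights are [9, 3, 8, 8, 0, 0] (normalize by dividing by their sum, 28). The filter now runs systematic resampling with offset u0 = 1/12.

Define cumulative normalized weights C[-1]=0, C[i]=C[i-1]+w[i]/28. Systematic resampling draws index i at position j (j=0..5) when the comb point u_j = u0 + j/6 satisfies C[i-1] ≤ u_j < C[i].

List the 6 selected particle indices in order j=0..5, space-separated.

C = [9/28, 3/7, 5/7, 1, 1, 1]
j=0: u_0=1/12 ∈ [0, 9/28) → index 0
j=1: u_1=1/4 ∈ [0, 9/28) → index 0
j=2: u_2=5/12 ∈ [9/28, 3/7) → index 1
j=3: u_3=7/12 ∈ [3/7, 5/7) → index 2
j=4: u_4=3/4 ∈ [5/7, 1) → index 3
j=5: u_5=11/12 ∈ [5/7, 1) → index 3

0 0 1 2 3 3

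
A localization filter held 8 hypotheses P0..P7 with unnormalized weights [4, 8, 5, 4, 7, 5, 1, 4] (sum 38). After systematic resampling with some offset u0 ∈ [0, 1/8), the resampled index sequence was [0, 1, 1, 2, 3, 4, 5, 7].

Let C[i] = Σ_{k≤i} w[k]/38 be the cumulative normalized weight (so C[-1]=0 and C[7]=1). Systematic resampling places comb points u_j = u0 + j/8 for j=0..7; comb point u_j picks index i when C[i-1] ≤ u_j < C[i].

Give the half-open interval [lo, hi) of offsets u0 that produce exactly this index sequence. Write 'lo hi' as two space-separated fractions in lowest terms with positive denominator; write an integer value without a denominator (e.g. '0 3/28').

C = [2/19, 6/19, 17/38, 21/38, 14/19, 33/38, 17/19, 1]
j=0 picked index 0: u0 ∈ [0, 2/19)
j=1 picked index 1: u0 ∈ [-3/152, 29/152)
j=2 picked index 1: u0 ∈ [-11/76, 5/76)
j=3 picked index 2: u0 ∈ [-9/152, 11/152)
j=4 picked index 3: u0 ∈ [-1/19, 1/19)
j=5 picked index 4: u0 ∈ [-11/152, 17/152)
j=6 picked index 5: u0 ∈ [-1/76, 9/76)
j=7 picked index 7: u0 ∈ [3/152, 1/8)
intersection: [3/152, 1/19)

3/152 1/19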